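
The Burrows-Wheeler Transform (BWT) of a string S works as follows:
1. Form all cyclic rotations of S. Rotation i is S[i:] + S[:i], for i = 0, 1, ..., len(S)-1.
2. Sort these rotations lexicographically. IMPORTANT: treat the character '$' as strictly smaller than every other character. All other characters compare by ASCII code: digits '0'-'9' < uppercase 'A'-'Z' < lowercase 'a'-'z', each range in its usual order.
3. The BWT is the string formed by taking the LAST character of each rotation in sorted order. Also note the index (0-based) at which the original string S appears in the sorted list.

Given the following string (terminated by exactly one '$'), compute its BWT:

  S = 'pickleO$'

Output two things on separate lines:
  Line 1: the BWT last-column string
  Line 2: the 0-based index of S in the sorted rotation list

Answer: Oeilpck$
7

Derivation:
All 8 rotations (rotation i = S[i:]+S[:i]):
  rot[0] = pickleO$
  rot[1] = ickleO$p
  rot[2] = ckleO$pi
  rot[3] = kleO$pic
  rot[4] = leO$pick
  rot[5] = eO$pickl
  rot[6] = O$pickle
  rot[7] = $pickleO
Sorted (with $ < everything):
  sorted[0] = $pickleO  (last char: 'O')
  sorted[1] = O$pickle  (last char: 'e')
  sorted[2] = ckleO$pi  (last char: 'i')
  sorted[3] = eO$pickl  (last char: 'l')
  sorted[4] = ickleO$p  (last char: 'p')
  sorted[5] = kleO$pic  (last char: 'c')
  sorted[6] = leO$pick  (last char: 'k')
  sorted[7] = pickleO$  (last char: '$')
Last column: Oeilpck$
Original string S is at sorted index 7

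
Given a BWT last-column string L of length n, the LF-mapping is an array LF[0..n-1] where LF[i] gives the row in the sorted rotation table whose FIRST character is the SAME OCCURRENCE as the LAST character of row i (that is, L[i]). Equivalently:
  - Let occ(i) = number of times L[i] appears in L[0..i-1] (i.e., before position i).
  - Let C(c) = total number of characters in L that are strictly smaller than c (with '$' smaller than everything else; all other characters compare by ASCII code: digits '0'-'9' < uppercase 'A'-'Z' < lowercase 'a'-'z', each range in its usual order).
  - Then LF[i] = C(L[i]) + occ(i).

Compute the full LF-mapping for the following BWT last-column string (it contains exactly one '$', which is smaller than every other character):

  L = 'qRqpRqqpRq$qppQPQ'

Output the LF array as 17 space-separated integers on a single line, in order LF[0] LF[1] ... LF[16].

Char counts: '$':1, 'P':1, 'Q':2, 'R':3, 'p':4, 'q':6
C (first-col start): C('$')=0, C('P')=1, C('Q')=2, C('R')=4, C('p')=7, C('q')=11
L[0]='q': occ=0, LF[0]=C('q')+0=11+0=11
L[1]='R': occ=0, LF[1]=C('R')+0=4+0=4
L[2]='q': occ=1, LF[2]=C('q')+1=11+1=12
L[3]='p': occ=0, LF[3]=C('p')+0=7+0=7
L[4]='R': occ=1, LF[4]=C('R')+1=4+1=5
L[5]='q': occ=2, LF[5]=C('q')+2=11+2=13
L[6]='q': occ=3, LF[6]=C('q')+3=11+3=14
L[7]='p': occ=1, LF[7]=C('p')+1=7+1=8
L[8]='R': occ=2, LF[8]=C('R')+2=4+2=6
L[9]='q': occ=4, LF[9]=C('q')+4=11+4=15
L[10]='$': occ=0, LF[10]=C('$')+0=0+0=0
L[11]='q': occ=5, LF[11]=C('q')+5=11+5=16
L[12]='p': occ=2, LF[12]=C('p')+2=7+2=9
L[13]='p': occ=3, LF[13]=C('p')+3=7+3=10
L[14]='Q': occ=0, LF[14]=C('Q')+0=2+0=2
L[15]='P': occ=0, LF[15]=C('P')+0=1+0=1
L[16]='Q': occ=1, LF[16]=C('Q')+1=2+1=3

Answer: 11 4 12 7 5 13 14 8 6 15 0 16 9 10 2 1 3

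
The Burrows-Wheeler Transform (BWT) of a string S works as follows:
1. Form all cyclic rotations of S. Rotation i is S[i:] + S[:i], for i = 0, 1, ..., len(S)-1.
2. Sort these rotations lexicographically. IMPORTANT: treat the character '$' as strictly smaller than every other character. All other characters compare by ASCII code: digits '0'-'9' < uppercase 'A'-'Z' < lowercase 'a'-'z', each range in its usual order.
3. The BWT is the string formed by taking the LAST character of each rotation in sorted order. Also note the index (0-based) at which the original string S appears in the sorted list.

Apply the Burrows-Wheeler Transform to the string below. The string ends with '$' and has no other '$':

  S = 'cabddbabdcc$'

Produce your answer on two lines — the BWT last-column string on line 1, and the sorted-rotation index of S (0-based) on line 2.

Answer: cbcdaac$ddbb
7

Derivation:
All 12 rotations (rotation i = S[i:]+S[:i]):
  rot[0] = cabddbabdcc$
  rot[1] = abddbabdcc$c
  rot[2] = bddbabdcc$ca
  rot[3] = ddbabdcc$cab
  rot[4] = dbabdcc$cabd
  rot[5] = babdcc$cabdd
  rot[6] = abdcc$cabddb
  rot[7] = bdcc$cabddba
  rot[8] = dcc$cabddbab
  rot[9] = cc$cabddbabd
  rot[10] = c$cabddbabdc
  rot[11] = $cabddbabdcc
Sorted (with $ < everything):
  sorted[0] = $cabddbabdcc  (last char: 'c')
  sorted[1] = abdcc$cabddb  (last char: 'b')
  sorted[2] = abddbabdcc$c  (last char: 'c')
  sorted[3] = babdcc$cabdd  (last char: 'd')
  sorted[4] = bdcc$cabddba  (last char: 'a')
  sorted[5] = bddbabdcc$ca  (last char: 'a')
  sorted[6] = c$cabddbabdc  (last char: 'c')
  sorted[7] = cabddbabdcc$  (last char: '$')
  sorted[8] = cc$cabddbabd  (last char: 'd')
  sorted[9] = dbabdcc$cabd  (last char: 'd')
  sorted[10] = dcc$cabddbab  (last char: 'b')
  sorted[11] = ddbabdcc$cab  (last char: 'b')
Last column: cbcdaac$ddbb
Original string S is at sorted index 7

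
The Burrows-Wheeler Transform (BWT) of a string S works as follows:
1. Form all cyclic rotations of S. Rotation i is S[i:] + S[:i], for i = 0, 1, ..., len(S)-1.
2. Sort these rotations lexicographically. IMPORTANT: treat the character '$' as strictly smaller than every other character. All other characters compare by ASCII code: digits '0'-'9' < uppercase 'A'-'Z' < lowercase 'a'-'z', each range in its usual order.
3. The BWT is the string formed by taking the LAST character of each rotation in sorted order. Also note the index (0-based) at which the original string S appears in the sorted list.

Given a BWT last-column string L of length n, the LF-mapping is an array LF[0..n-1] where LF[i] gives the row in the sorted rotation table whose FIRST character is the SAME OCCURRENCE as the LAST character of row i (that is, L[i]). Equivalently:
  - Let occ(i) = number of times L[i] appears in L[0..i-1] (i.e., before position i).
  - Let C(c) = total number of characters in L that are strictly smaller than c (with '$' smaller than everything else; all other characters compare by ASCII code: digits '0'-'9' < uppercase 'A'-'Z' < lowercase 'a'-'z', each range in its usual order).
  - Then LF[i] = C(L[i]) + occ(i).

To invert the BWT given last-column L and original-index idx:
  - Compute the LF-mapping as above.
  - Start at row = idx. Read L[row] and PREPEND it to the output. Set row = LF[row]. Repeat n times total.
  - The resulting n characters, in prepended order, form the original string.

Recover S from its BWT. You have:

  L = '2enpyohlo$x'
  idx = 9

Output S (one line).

LF mapping: 1 2 5 8 10 6 3 4 7 0 9
Walk LF starting at row 9, prepending L[row]:
  step 1: row=9, L[9]='$', prepend. Next row=LF[9]=0
  step 2: row=0, L[0]='2', prepend. Next row=LF[0]=1
  step 3: row=1, L[1]='e', prepend. Next row=LF[1]=2
  step 4: row=2, L[2]='n', prepend. Next row=LF[2]=5
  step 5: row=5, L[5]='o', prepend. Next row=LF[5]=6
  step 6: row=6, L[6]='h', prepend. Next row=LF[6]=3
  step 7: row=3, L[3]='p', prepend. Next row=LF[3]=8
  step 8: row=8, L[8]='o', prepend. Next row=LF[8]=7
  step 9: row=7, L[7]='l', prepend. Next row=LF[7]=4
  step 10: row=4, L[4]='y', prepend. Next row=LF[4]=10
  step 11: row=10, L[10]='x', prepend. Next row=LF[10]=9
Reversed output: xylophone2$

Answer: xylophone2$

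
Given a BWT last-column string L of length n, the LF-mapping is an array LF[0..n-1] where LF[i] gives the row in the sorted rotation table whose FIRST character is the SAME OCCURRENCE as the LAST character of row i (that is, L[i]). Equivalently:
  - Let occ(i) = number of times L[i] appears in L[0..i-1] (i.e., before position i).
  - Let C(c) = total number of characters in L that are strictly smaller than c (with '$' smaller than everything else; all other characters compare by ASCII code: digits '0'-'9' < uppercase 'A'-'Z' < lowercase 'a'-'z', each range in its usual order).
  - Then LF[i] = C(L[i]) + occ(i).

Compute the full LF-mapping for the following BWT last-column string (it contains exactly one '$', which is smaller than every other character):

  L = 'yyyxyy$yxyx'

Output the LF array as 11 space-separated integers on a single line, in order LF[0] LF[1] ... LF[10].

Char counts: '$':1, 'x':3, 'y':7
C (first-col start): C('$')=0, C('x')=1, C('y')=4
L[0]='y': occ=0, LF[0]=C('y')+0=4+0=4
L[1]='y': occ=1, LF[1]=C('y')+1=4+1=5
L[2]='y': occ=2, LF[2]=C('y')+2=4+2=6
L[3]='x': occ=0, LF[3]=C('x')+0=1+0=1
L[4]='y': occ=3, LF[4]=C('y')+3=4+3=7
L[5]='y': occ=4, LF[5]=C('y')+4=4+4=8
L[6]='$': occ=0, LF[6]=C('$')+0=0+0=0
L[7]='y': occ=5, LF[7]=C('y')+5=4+5=9
L[8]='x': occ=1, LF[8]=C('x')+1=1+1=2
L[9]='y': occ=6, LF[9]=C('y')+6=4+6=10
L[10]='x': occ=2, LF[10]=C('x')+2=1+2=3

Answer: 4 5 6 1 7 8 0 9 2 10 3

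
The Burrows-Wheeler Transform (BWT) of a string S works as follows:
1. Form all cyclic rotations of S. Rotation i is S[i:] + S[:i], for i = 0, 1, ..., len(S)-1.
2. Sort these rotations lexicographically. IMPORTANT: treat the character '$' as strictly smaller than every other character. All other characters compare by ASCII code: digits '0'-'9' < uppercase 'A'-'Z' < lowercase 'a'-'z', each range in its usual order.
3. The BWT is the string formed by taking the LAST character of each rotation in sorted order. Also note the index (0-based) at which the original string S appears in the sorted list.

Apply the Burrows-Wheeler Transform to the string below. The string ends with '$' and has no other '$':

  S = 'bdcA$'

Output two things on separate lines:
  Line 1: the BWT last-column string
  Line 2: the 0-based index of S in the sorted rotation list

All 5 rotations (rotation i = S[i:]+S[:i]):
  rot[0] = bdcA$
  rot[1] = dcA$b
  rot[2] = cA$bd
  rot[3] = A$bdc
  rot[4] = $bdcA
Sorted (with $ < everything):
  sorted[0] = $bdcA  (last char: 'A')
  sorted[1] = A$bdc  (last char: 'c')
  sorted[2] = bdcA$  (last char: '$')
  sorted[3] = cA$bd  (last char: 'd')
  sorted[4] = dcA$b  (last char: 'b')
Last column: Ac$db
Original string S is at sorted index 2

Answer: Ac$db
2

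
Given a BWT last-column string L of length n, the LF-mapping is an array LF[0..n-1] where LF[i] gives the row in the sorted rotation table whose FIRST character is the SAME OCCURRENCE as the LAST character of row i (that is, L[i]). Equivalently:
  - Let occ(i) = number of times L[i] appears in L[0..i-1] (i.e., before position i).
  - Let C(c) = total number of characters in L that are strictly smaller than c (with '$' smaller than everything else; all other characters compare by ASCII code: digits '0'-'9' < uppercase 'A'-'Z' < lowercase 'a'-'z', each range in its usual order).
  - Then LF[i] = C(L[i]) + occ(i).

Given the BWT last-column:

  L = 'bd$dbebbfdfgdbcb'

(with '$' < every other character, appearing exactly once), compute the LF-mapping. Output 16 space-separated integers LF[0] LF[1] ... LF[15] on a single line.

Answer: 1 8 0 9 2 12 3 4 13 10 14 15 11 5 7 6

Derivation:
Char counts: '$':1, 'b':6, 'c':1, 'd':4, 'e':1, 'f':2, 'g':1
C (first-col start): C('$')=0, C('b')=1, C('c')=7, C('d')=8, C('e')=12, C('f')=13, C('g')=15
L[0]='b': occ=0, LF[0]=C('b')+0=1+0=1
L[1]='d': occ=0, LF[1]=C('d')+0=8+0=8
L[2]='$': occ=0, LF[2]=C('$')+0=0+0=0
L[3]='d': occ=1, LF[3]=C('d')+1=8+1=9
L[4]='b': occ=1, LF[4]=C('b')+1=1+1=2
L[5]='e': occ=0, LF[5]=C('e')+0=12+0=12
L[6]='b': occ=2, LF[6]=C('b')+2=1+2=3
L[7]='b': occ=3, LF[7]=C('b')+3=1+3=4
L[8]='f': occ=0, LF[8]=C('f')+0=13+0=13
L[9]='d': occ=2, LF[9]=C('d')+2=8+2=10
L[10]='f': occ=1, LF[10]=C('f')+1=13+1=14
L[11]='g': occ=0, LF[11]=C('g')+0=15+0=15
L[12]='d': occ=3, LF[12]=C('d')+3=8+3=11
L[13]='b': occ=4, LF[13]=C('b')+4=1+4=5
L[14]='c': occ=0, LF[14]=C('c')+0=7+0=7
L[15]='b': occ=5, LF[15]=C('b')+5=1+5=6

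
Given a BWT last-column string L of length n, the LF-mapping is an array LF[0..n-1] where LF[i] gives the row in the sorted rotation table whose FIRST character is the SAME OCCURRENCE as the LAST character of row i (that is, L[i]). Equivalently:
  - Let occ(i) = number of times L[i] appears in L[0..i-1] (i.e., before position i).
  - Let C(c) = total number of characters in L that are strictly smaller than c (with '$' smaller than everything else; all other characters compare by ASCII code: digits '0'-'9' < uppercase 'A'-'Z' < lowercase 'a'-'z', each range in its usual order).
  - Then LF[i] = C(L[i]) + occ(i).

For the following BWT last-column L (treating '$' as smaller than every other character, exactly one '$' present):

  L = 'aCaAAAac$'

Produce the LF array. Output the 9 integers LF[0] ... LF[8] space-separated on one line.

Answer: 5 4 6 1 2 3 7 8 0

Derivation:
Char counts: '$':1, 'A':3, 'C':1, 'a':3, 'c':1
C (first-col start): C('$')=0, C('A')=1, C('C')=4, C('a')=5, C('c')=8
L[0]='a': occ=0, LF[0]=C('a')+0=5+0=5
L[1]='C': occ=0, LF[1]=C('C')+0=4+0=4
L[2]='a': occ=1, LF[2]=C('a')+1=5+1=6
L[3]='A': occ=0, LF[3]=C('A')+0=1+0=1
L[4]='A': occ=1, LF[4]=C('A')+1=1+1=2
L[5]='A': occ=2, LF[5]=C('A')+2=1+2=3
L[6]='a': occ=2, LF[6]=C('a')+2=5+2=7
L[7]='c': occ=0, LF[7]=C('c')+0=8+0=8
L[8]='$': occ=0, LF[8]=C('$')+0=0+0=0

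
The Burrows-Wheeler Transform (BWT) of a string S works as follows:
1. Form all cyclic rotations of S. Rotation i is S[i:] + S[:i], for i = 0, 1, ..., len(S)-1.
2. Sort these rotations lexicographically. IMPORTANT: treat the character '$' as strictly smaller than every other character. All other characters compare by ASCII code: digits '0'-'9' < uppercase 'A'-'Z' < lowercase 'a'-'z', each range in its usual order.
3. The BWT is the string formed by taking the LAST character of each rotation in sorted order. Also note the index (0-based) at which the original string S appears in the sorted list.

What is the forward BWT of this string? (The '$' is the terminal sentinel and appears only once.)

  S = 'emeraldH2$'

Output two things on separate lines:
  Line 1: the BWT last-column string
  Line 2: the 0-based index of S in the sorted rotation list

Answer: 2Hdrl$maee
5

Derivation:
All 10 rotations (rotation i = S[i:]+S[:i]):
  rot[0] = emeraldH2$
  rot[1] = meraldH2$e
  rot[2] = eraldH2$em
  rot[3] = raldH2$eme
  rot[4] = aldH2$emer
  rot[5] = ldH2$emera
  rot[6] = dH2$emeral
  rot[7] = H2$emerald
  rot[8] = 2$emeraldH
  rot[9] = $emeraldH2
Sorted (with $ < everything):
  sorted[0] = $emeraldH2  (last char: '2')
  sorted[1] = 2$emeraldH  (last char: 'H')
  sorted[2] = H2$emerald  (last char: 'd')
  sorted[3] = aldH2$emer  (last char: 'r')
  sorted[4] = dH2$emeral  (last char: 'l')
  sorted[5] = emeraldH2$  (last char: '$')
  sorted[6] = eraldH2$em  (last char: 'm')
  sorted[7] = ldH2$emera  (last char: 'a')
  sorted[8] = meraldH2$e  (last char: 'e')
  sorted[9] = raldH2$eme  (last char: 'e')
Last column: 2Hdrl$maee
Original string S is at sorted index 5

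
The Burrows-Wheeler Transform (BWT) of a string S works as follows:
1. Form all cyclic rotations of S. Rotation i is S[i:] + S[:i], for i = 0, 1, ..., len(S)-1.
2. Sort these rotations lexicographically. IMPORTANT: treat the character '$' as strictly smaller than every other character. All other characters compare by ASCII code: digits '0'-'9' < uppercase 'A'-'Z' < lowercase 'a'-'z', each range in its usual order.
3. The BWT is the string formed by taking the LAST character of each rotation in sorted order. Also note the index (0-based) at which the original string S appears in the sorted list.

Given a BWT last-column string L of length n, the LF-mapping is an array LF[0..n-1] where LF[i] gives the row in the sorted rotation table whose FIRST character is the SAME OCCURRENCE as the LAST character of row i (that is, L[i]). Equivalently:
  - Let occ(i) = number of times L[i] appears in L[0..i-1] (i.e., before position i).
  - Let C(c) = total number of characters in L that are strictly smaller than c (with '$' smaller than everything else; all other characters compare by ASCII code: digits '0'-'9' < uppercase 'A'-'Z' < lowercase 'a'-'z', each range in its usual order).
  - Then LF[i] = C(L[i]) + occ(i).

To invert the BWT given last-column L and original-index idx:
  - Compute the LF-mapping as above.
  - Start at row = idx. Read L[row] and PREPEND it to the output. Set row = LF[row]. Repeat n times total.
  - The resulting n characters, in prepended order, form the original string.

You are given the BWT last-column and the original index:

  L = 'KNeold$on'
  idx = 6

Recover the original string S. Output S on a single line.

Answer: noodleNK$

Derivation:
LF mapping: 1 2 4 7 5 3 0 8 6
Walk LF starting at row 6, prepending L[row]:
  step 1: row=6, L[6]='$', prepend. Next row=LF[6]=0
  step 2: row=0, L[0]='K', prepend. Next row=LF[0]=1
  step 3: row=1, L[1]='N', prepend. Next row=LF[1]=2
  step 4: row=2, L[2]='e', prepend. Next row=LF[2]=4
  step 5: row=4, L[4]='l', prepend. Next row=LF[4]=5
  step 6: row=5, L[5]='d', prepend. Next row=LF[5]=3
  step 7: row=3, L[3]='o', prepend. Next row=LF[3]=7
  step 8: row=7, L[7]='o', prepend. Next row=LF[7]=8
  step 9: row=8, L[8]='n', prepend. Next row=LF[8]=6
Reversed output: noodleNK$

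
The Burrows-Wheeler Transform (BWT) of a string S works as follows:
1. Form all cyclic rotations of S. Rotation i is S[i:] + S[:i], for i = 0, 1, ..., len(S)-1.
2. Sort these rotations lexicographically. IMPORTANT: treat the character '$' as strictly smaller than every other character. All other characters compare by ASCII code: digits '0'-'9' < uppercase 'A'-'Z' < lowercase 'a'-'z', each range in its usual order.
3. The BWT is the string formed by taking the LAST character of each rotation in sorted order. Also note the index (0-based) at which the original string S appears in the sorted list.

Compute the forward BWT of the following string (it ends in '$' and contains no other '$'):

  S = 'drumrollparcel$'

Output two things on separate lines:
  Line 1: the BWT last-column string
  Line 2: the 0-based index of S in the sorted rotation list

All 15 rotations (rotation i = S[i:]+S[:i]):
  rot[0] = drumrollparcel$
  rot[1] = rumrollparcel$d
  rot[2] = umrollparcel$dr
  rot[3] = mrollparcel$dru
  rot[4] = rollparcel$drum
  rot[5] = ollparcel$drumr
  rot[6] = llparcel$drumro
  rot[7] = lparcel$drumrol
  rot[8] = parcel$drumroll
  rot[9] = arcel$drumrollp
  rot[10] = rcel$drumrollpa
  rot[11] = cel$drumrollpar
  rot[12] = el$drumrollparc
  rot[13] = l$drumrollparce
  rot[14] = $drumrollparcel
Sorted (with $ < everything):
  sorted[0] = $drumrollparcel  (last char: 'l')
  sorted[1] = arcel$drumrollp  (last char: 'p')
  sorted[2] = cel$drumrollpar  (last char: 'r')
  sorted[3] = drumrollparcel$  (last char: '$')
  sorted[4] = el$drumrollparc  (last char: 'c')
  sorted[5] = l$drumrollparce  (last char: 'e')
  sorted[6] = llparcel$drumro  (last char: 'o')
  sorted[7] = lparcel$drumrol  (last char: 'l')
  sorted[8] = mrollparcel$dru  (last char: 'u')
  sorted[9] = ollparcel$drumr  (last char: 'r')
  sorted[10] = parcel$drumroll  (last char: 'l')
  sorted[11] = rcel$drumrollpa  (last char: 'a')
  sorted[12] = rollparcel$drum  (last char: 'm')
  sorted[13] = rumrollparcel$d  (last char: 'd')
  sorted[14] = umrollparcel$dr  (last char: 'r')
Last column: lpr$ceolurlamdr
Original string S is at sorted index 3

Answer: lpr$ceolurlamdr
3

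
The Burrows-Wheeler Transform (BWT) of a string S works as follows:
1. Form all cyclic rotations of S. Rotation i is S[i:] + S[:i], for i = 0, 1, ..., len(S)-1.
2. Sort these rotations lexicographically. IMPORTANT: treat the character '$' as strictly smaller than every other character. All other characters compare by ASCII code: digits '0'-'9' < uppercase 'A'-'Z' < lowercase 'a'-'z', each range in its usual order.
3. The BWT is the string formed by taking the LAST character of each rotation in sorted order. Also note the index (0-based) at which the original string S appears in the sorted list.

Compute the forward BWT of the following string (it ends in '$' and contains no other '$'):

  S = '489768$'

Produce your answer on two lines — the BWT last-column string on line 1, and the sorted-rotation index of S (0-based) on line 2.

All 7 rotations (rotation i = S[i:]+S[:i]):
  rot[0] = 489768$
  rot[1] = 89768$4
  rot[2] = 9768$48
  rot[3] = 768$489
  rot[4] = 68$4897
  rot[5] = 8$48976
  rot[6] = $489768
Sorted (with $ < everything):
  sorted[0] = $489768  (last char: '8')
  sorted[1] = 489768$  (last char: '$')
  sorted[2] = 68$4897  (last char: '7')
  sorted[3] = 768$489  (last char: '9')
  sorted[4] = 8$48976  (last char: '6')
  sorted[5] = 89768$4  (last char: '4')
  sorted[6] = 9768$48  (last char: '8')
Last column: 8$79648
Original string S is at sorted index 1

Answer: 8$79648
1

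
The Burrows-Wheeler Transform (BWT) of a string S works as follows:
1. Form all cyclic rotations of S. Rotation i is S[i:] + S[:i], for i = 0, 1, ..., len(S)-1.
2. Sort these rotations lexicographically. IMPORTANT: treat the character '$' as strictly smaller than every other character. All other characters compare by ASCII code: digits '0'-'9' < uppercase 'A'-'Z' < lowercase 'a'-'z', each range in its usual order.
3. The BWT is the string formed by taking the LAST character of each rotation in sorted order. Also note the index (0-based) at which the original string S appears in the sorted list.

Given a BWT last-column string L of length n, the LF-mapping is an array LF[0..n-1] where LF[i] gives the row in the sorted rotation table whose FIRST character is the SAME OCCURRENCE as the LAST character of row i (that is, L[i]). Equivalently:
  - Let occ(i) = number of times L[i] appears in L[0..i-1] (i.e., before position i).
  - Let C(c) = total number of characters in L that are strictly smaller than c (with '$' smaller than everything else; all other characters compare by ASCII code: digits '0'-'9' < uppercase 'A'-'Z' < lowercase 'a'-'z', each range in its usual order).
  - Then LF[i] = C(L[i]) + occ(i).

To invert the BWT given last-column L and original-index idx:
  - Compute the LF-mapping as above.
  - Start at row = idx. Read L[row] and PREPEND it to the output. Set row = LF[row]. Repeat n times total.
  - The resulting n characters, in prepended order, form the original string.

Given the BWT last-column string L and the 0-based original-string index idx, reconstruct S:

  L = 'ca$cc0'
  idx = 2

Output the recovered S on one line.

LF mapping: 3 2 0 4 5 1
Walk LF starting at row 2, prepending L[row]:
  step 1: row=2, L[2]='$', prepend. Next row=LF[2]=0
  step 2: row=0, L[0]='c', prepend. Next row=LF[0]=3
  step 3: row=3, L[3]='c', prepend. Next row=LF[3]=4
  step 4: row=4, L[4]='c', prepend. Next row=LF[4]=5
  step 5: row=5, L[5]='0', prepend. Next row=LF[5]=1
  step 6: row=1, L[1]='a', prepend. Next row=LF[1]=2
Reversed output: a0ccc$

Answer: a0ccc$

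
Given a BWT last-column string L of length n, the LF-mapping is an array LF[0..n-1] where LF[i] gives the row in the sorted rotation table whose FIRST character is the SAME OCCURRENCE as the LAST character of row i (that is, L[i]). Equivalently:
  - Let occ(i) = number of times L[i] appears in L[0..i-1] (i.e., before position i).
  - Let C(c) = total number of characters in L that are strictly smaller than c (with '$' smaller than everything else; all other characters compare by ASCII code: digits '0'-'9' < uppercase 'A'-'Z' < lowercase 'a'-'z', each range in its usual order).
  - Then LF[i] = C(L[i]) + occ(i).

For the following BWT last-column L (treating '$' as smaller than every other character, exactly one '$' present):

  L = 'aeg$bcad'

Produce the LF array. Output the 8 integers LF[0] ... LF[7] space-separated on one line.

Answer: 1 6 7 0 3 4 2 5

Derivation:
Char counts: '$':1, 'a':2, 'b':1, 'c':1, 'd':1, 'e':1, 'g':1
C (first-col start): C('$')=0, C('a')=1, C('b')=3, C('c')=4, C('d')=5, C('e')=6, C('g')=7
L[0]='a': occ=0, LF[0]=C('a')+0=1+0=1
L[1]='e': occ=0, LF[1]=C('e')+0=6+0=6
L[2]='g': occ=0, LF[2]=C('g')+0=7+0=7
L[3]='$': occ=0, LF[3]=C('$')+0=0+0=0
L[4]='b': occ=0, LF[4]=C('b')+0=3+0=3
L[5]='c': occ=0, LF[5]=C('c')+0=4+0=4
L[6]='a': occ=1, LF[6]=C('a')+1=1+1=2
L[7]='d': occ=0, LF[7]=C('d')+0=5+0=5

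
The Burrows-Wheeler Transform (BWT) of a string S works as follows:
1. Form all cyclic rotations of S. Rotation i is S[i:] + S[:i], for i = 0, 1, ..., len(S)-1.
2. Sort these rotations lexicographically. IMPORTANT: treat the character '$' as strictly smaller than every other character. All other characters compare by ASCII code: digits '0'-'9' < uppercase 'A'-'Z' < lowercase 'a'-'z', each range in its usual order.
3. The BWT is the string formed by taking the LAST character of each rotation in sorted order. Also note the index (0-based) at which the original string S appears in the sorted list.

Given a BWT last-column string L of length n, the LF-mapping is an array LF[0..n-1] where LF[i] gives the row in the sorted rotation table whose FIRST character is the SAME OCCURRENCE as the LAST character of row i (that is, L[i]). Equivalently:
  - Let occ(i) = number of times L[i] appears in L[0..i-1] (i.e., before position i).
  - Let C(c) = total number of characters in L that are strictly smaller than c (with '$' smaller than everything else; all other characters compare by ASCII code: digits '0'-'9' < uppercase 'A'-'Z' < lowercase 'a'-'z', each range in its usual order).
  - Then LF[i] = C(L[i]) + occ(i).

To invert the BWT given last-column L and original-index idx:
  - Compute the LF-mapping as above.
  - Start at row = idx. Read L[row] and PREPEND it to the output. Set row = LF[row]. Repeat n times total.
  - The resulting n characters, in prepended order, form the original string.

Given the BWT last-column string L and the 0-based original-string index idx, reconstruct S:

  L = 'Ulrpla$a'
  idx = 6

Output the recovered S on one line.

LF mapping: 1 4 7 6 5 2 0 3
Walk LF starting at row 6, prepending L[row]:
  step 1: row=6, L[6]='$', prepend. Next row=LF[6]=0
  step 2: row=0, L[0]='U', prepend. Next row=LF[0]=1
  step 3: row=1, L[1]='l', prepend. Next row=LF[1]=4
  step 4: row=4, L[4]='l', prepend. Next row=LF[4]=5
  step 5: row=5, L[5]='a', prepend. Next row=LF[5]=2
  step 6: row=2, L[2]='r', prepend. Next row=LF[2]=7
  step 7: row=7, L[7]='a', prepend. Next row=LF[7]=3
  step 8: row=3, L[3]='p', prepend. Next row=LF[3]=6
Reversed output: parallU$

Answer: parallU$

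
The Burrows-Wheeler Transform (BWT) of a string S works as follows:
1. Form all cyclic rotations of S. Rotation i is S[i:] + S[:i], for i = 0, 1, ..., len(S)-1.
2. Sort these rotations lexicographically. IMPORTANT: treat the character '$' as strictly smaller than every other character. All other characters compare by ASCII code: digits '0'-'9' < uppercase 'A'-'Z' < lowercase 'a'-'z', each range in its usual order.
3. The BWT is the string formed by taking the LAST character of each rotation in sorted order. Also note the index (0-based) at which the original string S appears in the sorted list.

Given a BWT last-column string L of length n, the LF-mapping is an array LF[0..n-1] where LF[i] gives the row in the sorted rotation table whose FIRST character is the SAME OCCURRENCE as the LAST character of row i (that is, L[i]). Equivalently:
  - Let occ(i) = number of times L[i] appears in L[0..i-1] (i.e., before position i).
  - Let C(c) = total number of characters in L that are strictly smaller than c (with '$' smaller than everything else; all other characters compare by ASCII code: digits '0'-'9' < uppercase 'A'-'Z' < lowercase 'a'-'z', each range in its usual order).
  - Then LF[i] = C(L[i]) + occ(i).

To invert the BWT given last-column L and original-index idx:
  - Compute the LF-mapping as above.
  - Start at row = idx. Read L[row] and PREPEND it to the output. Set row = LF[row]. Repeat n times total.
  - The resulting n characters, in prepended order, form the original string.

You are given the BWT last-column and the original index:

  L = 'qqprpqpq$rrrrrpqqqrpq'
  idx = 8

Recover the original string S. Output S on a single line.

LF mapping: 6 7 1 14 2 8 3 9 0 15 16 17 18 19 4 10 11 12 20 5 13
Walk LF starting at row 8, prepending L[row]:
  step 1: row=8, L[8]='$', prepend. Next row=LF[8]=0
  step 2: row=0, L[0]='q', prepend. Next row=LF[0]=6
  step 3: row=6, L[6]='p', prepend. Next row=LF[6]=3
  step 4: row=3, L[3]='r', prepend. Next row=LF[3]=14
  step 5: row=14, L[14]='p', prepend. Next row=LF[14]=4
  step 6: row=4, L[4]='p', prepend. Next row=LF[4]=2
  step 7: row=2, L[2]='p', prepend. Next row=LF[2]=1
  step 8: row=1, L[1]='q', prepend. Next row=LF[1]=7
  step 9: row=7, L[7]='q', prepend. Next row=LF[7]=9
  step 10: row=9, L[9]='r', prepend. Next row=LF[9]=15
  step 11: row=15, L[15]='q', prepend. Next row=LF[15]=10
  step 12: row=10, L[10]='r', prepend. Next row=LF[10]=16
  step 13: row=16, L[16]='q', prepend. Next row=LF[16]=11
  step 14: row=11, L[11]='r', prepend. Next row=LF[11]=17
  step 15: row=17, L[17]='q', prepend. Next row=LF[17]=12
  step 16: row=12, L[12]='r', prepend. Next row=LF[12]=18
  step 17: row=18, L[18]='r', prepend. Next row=LF[18]=20
  step 18: row=20, L[20]='q', prepend. Next row=LF[20]=13
  step 19: row=13, L[13]='r', prepend. Next row=LF[13]=19
  step 20: row=19, L[19]='p', prepend. Next row=LF[19]=5
  step 21: row=5, L[5]='q', prepend. Next row=LF[5]=8
Reversed output: qprqrrqrqrqrqqppprpq$

Answer: qprqrrqrqrqrqqppprpq$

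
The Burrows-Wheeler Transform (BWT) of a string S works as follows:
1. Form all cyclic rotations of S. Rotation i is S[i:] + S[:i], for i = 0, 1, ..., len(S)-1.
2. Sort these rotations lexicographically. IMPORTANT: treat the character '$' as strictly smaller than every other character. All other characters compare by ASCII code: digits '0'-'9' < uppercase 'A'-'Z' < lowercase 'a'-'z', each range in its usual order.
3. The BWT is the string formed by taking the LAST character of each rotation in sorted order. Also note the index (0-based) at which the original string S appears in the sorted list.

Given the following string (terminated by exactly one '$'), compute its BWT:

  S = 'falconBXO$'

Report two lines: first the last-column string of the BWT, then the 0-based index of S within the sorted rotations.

Answer: OnXBfl$aoc
6

Derivation:
All 10 rotations (rotation i = S[i:]+S[:i]):
  rot[0] = falconBXO$
  rot[1] = alconBXO$f
  rot[2] = lconBXO$fa
  rot[3] = conBXO$fal
  rot[4] = onBXO$falc
  rot[5] = nBXO$falco
  rot[6] = BXO$falcon
  rot[7] = XO$falconB
  rot[8] = O$falconBX
  rot[9] = $falconBXO
Sorted (with $ < everything):
  sorted[0] = $falconBXO  (last char: 'O')
  sorted[1] = BXO$falcon  (last char: 'n')
  sorted[2] = O$falconBX  (last char: 'X')
  sorted[3] = XO$falconB  (last char: 'B')
  sorted[4] = alconBXO$f  (last char: 'f')
  sorted[5] = conBXO$fal  (last char: 'l')
  sorted[6] = falconBXO$  (last char: '$')
  sorted[7] = lconBXO$fa  (last char: 'a')
  sorted[8] = nBXO$falco  (last char: 'o')
  sorted[9] = onBXO$falc  (last char: 'c')
Last column: OnXBfl$aoc
Original string S is at sorted index 6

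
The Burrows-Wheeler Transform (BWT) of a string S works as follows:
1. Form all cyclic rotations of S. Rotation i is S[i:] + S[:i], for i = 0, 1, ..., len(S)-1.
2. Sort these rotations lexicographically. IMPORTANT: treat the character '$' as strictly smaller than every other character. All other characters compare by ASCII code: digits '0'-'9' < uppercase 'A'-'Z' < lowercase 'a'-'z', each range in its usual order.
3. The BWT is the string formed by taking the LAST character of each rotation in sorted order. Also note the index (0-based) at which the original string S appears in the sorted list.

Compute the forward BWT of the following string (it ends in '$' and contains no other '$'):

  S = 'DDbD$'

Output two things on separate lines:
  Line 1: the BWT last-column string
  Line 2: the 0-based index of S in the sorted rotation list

All 5 rotations (rotation i = S[i:]+S[:i]):
  rot[0] = DDbD$
  rot[1] = DbD$D
  rot[2] = bD$DD
  rot[3] = D$DDb
  rot[4] = $DDbD
Sorted (with $ < everything):
  sorted[0] = $DDbD  (last char: 'D')
  sorted[1] = D$DDb  (last char: 'b')
  sorted[2] = DDbD$  (last char: '$')
  sorted[3] = DbD$D  (last char: 'D')
  sorted[4] = bD$DD  (last char: 'D')
Last column: Db$DD
Original string S is at sorted index 2

Answer: Db$DD
2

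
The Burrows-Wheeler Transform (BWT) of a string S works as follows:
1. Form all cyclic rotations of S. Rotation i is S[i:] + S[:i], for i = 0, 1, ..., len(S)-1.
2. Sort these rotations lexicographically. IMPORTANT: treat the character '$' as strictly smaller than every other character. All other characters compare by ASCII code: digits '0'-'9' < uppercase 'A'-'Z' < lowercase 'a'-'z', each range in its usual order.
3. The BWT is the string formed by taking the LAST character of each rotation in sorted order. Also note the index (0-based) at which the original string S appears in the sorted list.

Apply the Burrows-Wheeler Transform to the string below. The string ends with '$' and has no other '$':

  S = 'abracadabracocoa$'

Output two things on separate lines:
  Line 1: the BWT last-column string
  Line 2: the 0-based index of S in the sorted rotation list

Answer: ao$drrcaaaoaaccbb
2

Derivation:
All 17 rotations (rotation i = S[i:]+S[:i]):
  rot[0] = abracadabracocoa$
  rot[1] = bracadabracocoa$a
  rot[2] = racadabracocoa$ab
  rot[3] = acadabracocoa$abr
  rot[4] = cadabracocoa$abra
  rot[5] = adabracocoa$abrac
  rot[6] = dabracocoa$abraca
  rot[7] = abracocoa$abracad
  rot[8] = bracocoa$abracada
  rot[9] = racocoa$abracadab
  rot[10] = acocoa$abracadabr
  rot[11] = cocoa$abracadabra
  rot[12] = ocoa$abracadabrac
  rot[13] = coa$abracadabraco
  rot[14] = oa$abracadabracoc
  rot[15] = a$abracadabracoco
  rot[16] = $abracadabracocoa
Sorted (with $ < everything):
  sorted[0] = $abracadabracocoa  (last char: 'a')
  sorted[1] = a$abracadabracoco  (last char: 'o')
  sorted[2] = abracadabracocoa$  (last char: '$')
  sorted[3] = abracocoa$abracad  (last char: 'd')
  sorted[4] = acadabracocoa$abr  (last char: 'r')
  sorted[5] = acocoa$abracadabr  (last char: 'r')
  sorted[6] = adabracocoa$abrac  (last char: 'c')
  sorted[7] = bracadabracocoa$a  (last char: 'a')
  sorted[8] = bracocoa$abracada  (last char: 'a')
  sorted[9] = cadabracocoa$abra  (last char: 'a')
  sorted[10] = coa$abracadabraco  (last char: 'o')
  sorted[11] = cocoa$abracadabra  (last char: 'a')
  sorted[12] = dabracocoa$abraca  (last char: 'a')
  sorted[13] = oa$abracadabracoc  (last char: 'c')
  sorted[14] = ocoa$abracadabrac  (last char: 'c')
  sorted[15] = racadabracocoa$ab  (last char: 'b')
  sorted[16] = racocoa$abracadab  (last char: 'b')
Last column: ao$drrcaaaoaaccbb
Original string S is at sorted index 2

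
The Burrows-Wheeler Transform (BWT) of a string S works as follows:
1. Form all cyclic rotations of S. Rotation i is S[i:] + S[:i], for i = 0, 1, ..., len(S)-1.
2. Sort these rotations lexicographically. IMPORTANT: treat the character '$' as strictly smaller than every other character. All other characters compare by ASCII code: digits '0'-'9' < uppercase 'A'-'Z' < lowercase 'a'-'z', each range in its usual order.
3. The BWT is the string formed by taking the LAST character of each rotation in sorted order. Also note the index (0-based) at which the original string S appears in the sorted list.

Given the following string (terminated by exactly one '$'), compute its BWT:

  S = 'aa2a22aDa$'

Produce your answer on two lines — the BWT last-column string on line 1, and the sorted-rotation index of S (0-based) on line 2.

All 10 rotations (rotation i = S[i:]+S[:i]):
  rot[0] = aa2a22aDa$
  rot[1] = a2a22aDa$a
  rot[2] = 2a22aDa$aa
  rot[3] = a22aDa$aa2
  rot[4] = 22aDa$aa2a
  rot[5] = 2aDa$aa2a2
  rot[6] = aDa$aa2a22
  rot[7] = Da$aa2a22a
  rot[8] = a$aa2a22aD
  rot[9] = $aa2a22aDa
Sorted (with $ < everything):
  sorted[0] = $aa2a22aDa  (last char: 'a')
  sorted[1] = 22aDa$aa2a  (last char: 'a')
  sorted[2] = 2a22aDa$aa  (last char: 'a')
  sorted[3] = 2aDa$aa2a2  (last char: '2')
  sorted[4] = Da$aa2a22a  (last char: 'a')
  sorted[5] = a$aa2a22aD  (last char: 'D')
  sorted[6] = a22aDa$aa2  (last char: '2')
  sorted[7] = a2a22aDa$a  (last char: 'a')
  sorted[8] = aDa$aa2a22  (last char: '2')
  sorted[9] = aa2a22aDa$  (last char: '$')
Last column: aaa2aD2a2$
Original string S is at sorted index 9

Answer: aaa2aD2a2$
9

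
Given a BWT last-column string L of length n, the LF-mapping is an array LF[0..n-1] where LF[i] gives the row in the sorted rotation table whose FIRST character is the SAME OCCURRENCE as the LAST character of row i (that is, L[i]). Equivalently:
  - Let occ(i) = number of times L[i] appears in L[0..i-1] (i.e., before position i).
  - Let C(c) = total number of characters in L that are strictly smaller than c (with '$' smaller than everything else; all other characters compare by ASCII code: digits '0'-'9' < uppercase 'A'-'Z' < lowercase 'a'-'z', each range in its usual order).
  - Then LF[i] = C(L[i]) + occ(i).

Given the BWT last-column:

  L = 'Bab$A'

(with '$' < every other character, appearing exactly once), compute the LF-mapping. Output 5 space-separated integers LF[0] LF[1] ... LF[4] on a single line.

Answer: 2 3 4 0 1

Derivation:
Char counts: '$':1, 'A':1, 'B':1, 'a':1, 'b':1
C (first-col start): C('$')=0, C('A')=1, C('B')=2, C('a')=3, C('b')=4
L[0]='B': occ=0, LF[0]=C('B')+0=2+0=2
L[1]='a': occ=0, LF[1]=C('a')+0=3+0=3
L[2]='b': occ=0, LF[2]=C('b')+0=4+0=4
L[3]='$': occ=0, LF[3]=C('$')+0=0+0=0
L[4]='A': occ=0, LF[4]=C('A')+0=1+0=1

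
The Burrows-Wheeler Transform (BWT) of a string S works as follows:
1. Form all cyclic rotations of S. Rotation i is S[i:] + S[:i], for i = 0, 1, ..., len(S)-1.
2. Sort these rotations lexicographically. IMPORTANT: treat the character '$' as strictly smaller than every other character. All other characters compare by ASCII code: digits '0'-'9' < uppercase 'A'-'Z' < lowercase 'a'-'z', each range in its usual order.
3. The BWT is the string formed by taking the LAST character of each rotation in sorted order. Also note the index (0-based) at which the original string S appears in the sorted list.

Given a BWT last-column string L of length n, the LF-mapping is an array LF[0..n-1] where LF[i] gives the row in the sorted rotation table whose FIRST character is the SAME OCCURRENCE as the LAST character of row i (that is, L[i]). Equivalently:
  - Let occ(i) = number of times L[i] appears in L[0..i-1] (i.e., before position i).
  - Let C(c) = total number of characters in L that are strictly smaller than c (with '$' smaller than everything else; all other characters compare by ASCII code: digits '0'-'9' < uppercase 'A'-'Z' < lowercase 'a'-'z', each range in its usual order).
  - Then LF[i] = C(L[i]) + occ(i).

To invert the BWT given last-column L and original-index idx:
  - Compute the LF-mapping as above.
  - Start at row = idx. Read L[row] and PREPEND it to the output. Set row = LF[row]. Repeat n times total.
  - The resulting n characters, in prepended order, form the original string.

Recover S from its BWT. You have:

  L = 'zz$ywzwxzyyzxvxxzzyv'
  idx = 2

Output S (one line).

Answer: vzzyyywwxyzzxzxxzvz$

Derivation:
LF mapping: 13 14 0 9 3 15 4 5 16 10 11 17 6 1 7 8 18 19 12 2
Walk LF starting at row 2, prepending L[row]:
  step 1: row=2, L[2]='$', prepend. Next row=LF[2]=0
  step 2: row=0, L[0]='z', prepend. Next row=LF[0]=13
  step 3: row=13, L[13]='v', prepend. Next row=LF[13]=1
  step 4: row=1, L[1]='z', prepend. Next row=LF[1]=14
  step 5: row=14, L[14]='x', prepend. Next row=LF[14]=7
  step 6: row=7, L[7]='x', prepend. Next row=LF[7]=5
  step 7: row=5, L[5]='z', prepend. Next row=LF[5]=15
  step 8: row=15, L[15]='x', prepend. Next row=LF[15]=8
  step 9: row=8, L[8]='z', prepend. Next row=LF[8]=16
  step 10: row=16, L[16]='z', prepend. Next row=LF[16]=18
  step 11: row=18, L[18]='y', prepend. Next row=LF[18]=12
  step 12: row=12, L[12]='x', prepend. Next row=LF[12]=6
  step 13: row=6, L[6]='w', prepend. Next row=LF[6]=4
  step 14: row=4, L[4]='w', prepend. Next row=LF[4]=3
  step 15: row=3, L[3]='y', prepend. Next row=LF[3]=9
  step 16: row=9, L[9]='y', prepend. Next row=LF[9]=10
  step 17: row=10, L[10]='y', prepend. Next row=LF[10]=11
  step 18: row=11, L[11]='z', prepend. Next row=LF[11]=17
  step 19: row=17, L[17]='z', prepend. Next row=LF[17]=19
  step 20: row=19, L[19]='v', prepend. Next row=LF[19]=2
Reversed output: vzzyyywwxyzzxzxxzvz$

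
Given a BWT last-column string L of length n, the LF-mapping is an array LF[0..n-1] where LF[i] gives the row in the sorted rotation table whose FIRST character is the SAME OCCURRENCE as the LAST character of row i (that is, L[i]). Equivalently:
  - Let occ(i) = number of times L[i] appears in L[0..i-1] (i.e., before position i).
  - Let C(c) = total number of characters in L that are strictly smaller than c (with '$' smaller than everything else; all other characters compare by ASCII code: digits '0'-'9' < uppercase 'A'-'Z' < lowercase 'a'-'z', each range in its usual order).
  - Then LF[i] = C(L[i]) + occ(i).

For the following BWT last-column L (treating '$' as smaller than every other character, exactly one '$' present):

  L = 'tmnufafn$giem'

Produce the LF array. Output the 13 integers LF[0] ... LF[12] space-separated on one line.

Char counts: '$':1, 'a':1, 'e':1, 'f':2, 'g':1, 'i':1, 'm':2, 'n':2, 't':1, 'u':1
C (first-col start): C('$')=0, C('a')=1, C('e')=2, C('f')=3, C('g')=5, C('i')=6, C('m')=7, C('n')=9, C('t')=11, C('u')=12
L[0]='t': occ=0, LF[0]=C('t')+0=11+0=11
L[1]='m': occ=0, LF[1]=C('m')+0=7+0=7
L[2]='n': occ=0, LF[2]=C('n')+0=9+0=9
L[3]='u': occ=0, LF[3]=C('u')+0=12+0=12
L[4]='f': occ=0, LF[4]=C('f')+0=3+0=3
L[5]='a': occ=0, LF[5]=C('a')+0=1+0=1
L[6]='f': occ=1, LF[6]=C('f')+1=3+1=4
L[7]='n': occ=1, LF[7]=C('n')+1=9+1=10
L[8]='$': occ=0, LF[8]=C('$')+0=0+0=0
L[9]='g': occ=0, LF[9]=C('g')+0=5+0=5
L[10]='i': occ=0, LF[10]=C('i')+0=6+0=6
L[11]='e': occ=0, LF[11]=C('e')+0=2+0=2
L[12]='m': occ=1, LF[12]=C('m')+1=7+1=8

Answer: 11 7 9 12 3 1 4 10 0 5 6 2 8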